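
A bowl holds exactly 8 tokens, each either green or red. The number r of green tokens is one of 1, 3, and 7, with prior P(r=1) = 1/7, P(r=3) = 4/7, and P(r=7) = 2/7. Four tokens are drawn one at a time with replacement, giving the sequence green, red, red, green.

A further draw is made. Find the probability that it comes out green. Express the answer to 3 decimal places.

0.410

Compute the likelihood of the observed sequence for each case: P(data | r = 1) = (1/8)(7/8)(7/8)(1/8) = 0.011963; P(data | r = 3) = (3/8)(5/8)(5/8)(3/8) = 0.054932; P(data | r = 7) = (7/8)(1/8)(1/8)(7/8) = 0.011963.
Weighting by the prior gives 1/7 · 0.011963 = 0.001709, 4/7 · 0.054932 = 0.03139, 2/7 · 0.011963 = 0.003418; these sum to 0.036516.
Normalising, the posterior is P(r = 1 | data) = 0.0468, P(r = 3 | data) = 0.8596, P(r = 7 | data) = 0.093601.
So P(green next | data) = Σ P(green next | H) P(H | data) = (1/8)(0.0468) + (3/8)(0.8596) + (7/8)(0.093601) = 0.4101.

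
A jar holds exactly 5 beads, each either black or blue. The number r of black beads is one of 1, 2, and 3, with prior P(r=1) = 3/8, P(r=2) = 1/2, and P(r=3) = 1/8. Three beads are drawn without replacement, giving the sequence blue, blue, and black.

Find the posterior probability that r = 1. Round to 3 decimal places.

0.400

For each hypothesis, P(data | H) works out to: P(data | r = 1) = (4/5)(3/4)(1/3) = 1/5; P(data | r = 2) = (3/5)(2/4)(2/3) = 1/5; P(data | r = 3) = (2/5)(1/4)(3/3) = 1/10.
The prior-weighted likelihoods are 3/8 · 1/5 = 3/40, 1/2 · 1/5 = 1/10, 1/8 · 1/10 = 1/80; these sum to 3/16.
Hence P(r = 1 | data) = (3/40) / (3/16) = 2/5.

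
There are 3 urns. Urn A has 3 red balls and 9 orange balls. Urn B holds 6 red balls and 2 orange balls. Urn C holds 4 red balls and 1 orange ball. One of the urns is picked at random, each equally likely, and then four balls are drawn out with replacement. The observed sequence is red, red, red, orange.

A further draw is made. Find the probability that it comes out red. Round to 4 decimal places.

The likelihood of the observed sequence under each hypothesis: P(data | urn A) = (3/12)(3/12)(3/12)(9/12) = 0.011719; P(data | urn B) = (6/8)(6/8)(6/8)(2/8) = 0.10547; P(data | urn C) = (4/5)(4/5)(4/5)(1/5) = 0.1024.
The prior-weighted likelihoods are 1/3 · 0.011719 = 0.0039062, 1/3 · 0.10547 = 0.035156, 1/3 · 0.1024 = 0.034133; these sum to 0.073196.
The posterior is then P(urn A | data) = 0.053367, P(urn B | data) = 0.4803, P(urn C | data) = 0.46633.
Averaging over the posterior, P(red next | data) = (1/4)(0.053367) + (3/4)(0.4803) + (4/5)(0.46633) = 0.74663.

0.7466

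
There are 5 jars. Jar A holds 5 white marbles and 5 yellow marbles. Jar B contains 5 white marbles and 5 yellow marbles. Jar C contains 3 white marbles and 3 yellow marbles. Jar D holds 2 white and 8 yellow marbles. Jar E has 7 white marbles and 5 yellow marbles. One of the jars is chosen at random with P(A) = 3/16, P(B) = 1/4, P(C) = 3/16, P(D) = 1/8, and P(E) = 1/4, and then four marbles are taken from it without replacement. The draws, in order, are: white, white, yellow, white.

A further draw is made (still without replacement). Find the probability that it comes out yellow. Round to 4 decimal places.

0.6570

For each hypothesis, P(data | H) works out to: P(data | jar A) = (5/10)(4/9)(5/8)(3/7) = 0.059524; P(data | jar B) = (5/10)(4/9)(5/8)(3/7) = 0.059524; P(data | jar C) = (3/6)(2/5)(3/4)(1/3) = 0.05; P(data | jar D) = (2/10)(1/9)(8/8)(0/7) = 0; P(data | jar E) = (7/12)(6/11)(5/10)(5/9) = 0.088384.
Weighting by the prior gives 3/16 · 0.059524 = 0.011161, 1/4 · 0.059524 = 0.014881, 3/16 · 0.05 = 0.009375, 1/8 · 0 = 0, 1/4 · 0.088384 = 0.022096; with total 0.057513.
Dividing through by the total gives posterior P(jar A | data) = 0.19406, P(jar B | data) = 0.25874, P(jar C | data) = 0.16301, P(jar D | data) = 0, P(jar E | data) = 0.38419.
The predictive probability is P(yellow next | data) = (2/3)(0.19406) + (2/3)(0.25874) + (1)(0.16301) + (1/2)(0.38419) = 0.65697.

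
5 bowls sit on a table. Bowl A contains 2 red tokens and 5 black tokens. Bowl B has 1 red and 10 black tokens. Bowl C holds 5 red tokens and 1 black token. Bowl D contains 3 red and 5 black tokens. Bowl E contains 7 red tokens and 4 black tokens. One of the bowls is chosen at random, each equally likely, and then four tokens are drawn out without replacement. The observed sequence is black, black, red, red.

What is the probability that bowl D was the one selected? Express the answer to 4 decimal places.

0.3910

Under each hypothesis, the probability of the observed sequence is: P(data | bowl A) = (5/7)(4/6)(2/5)(1/4) = 0.047619; P(data | bowl B) = (10/11)(9/10)(1/9)(0/8) = 0; P(data | bowl C) = (1/6)(0/5) = 0; P(data | bowl D) = (5/8)(4/7)(3/6)(2/5) = 0.071429; P(data | bowl E) = (4/11)(3/10)(7/9)(6/8) = 0.063636.
Multiplying each by its prior: 1/5 · 0.047619 = 0.0095238, 1/5 · 0 = 0, 1/5 · 0 = 0, 1/5 · 0.071429 = 0.014286, 1/5 · 0.063636 = 0.012727; with total 0.036537.
Therefore the posterior P(bowl D | data) = (0.014286) / (0.036537) = 0.391.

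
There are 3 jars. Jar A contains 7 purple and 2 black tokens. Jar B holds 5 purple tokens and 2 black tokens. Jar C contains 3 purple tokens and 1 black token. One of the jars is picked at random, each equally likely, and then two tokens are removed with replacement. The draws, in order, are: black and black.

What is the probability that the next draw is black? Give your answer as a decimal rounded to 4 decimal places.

0.2580

For each hypothesis, P(data | H) works out to: P(data | jar A) = (2/9)(2/9) = 0.049383; P(data | jar B) = (2/7)(2/7) = 0.081633; P(data | jar C) = (1/4)(1/4) = 0.0625.
Multiplying each by its prior: 1/3 · 0.049383 = 0.016461, 1/3 · 0.081633 = 0.027211, 1/3 · 0.0625 = 0.020833; with total 0.064505.
Dividing through by the total gives posterior P(jar A | data) = 0.25519, P(jar B | data) = 0.42184, P(jar C | data) = 0.32297.
The predictive probability is P(black next | data) = (2/9)(0.25519) + (2/7)(0.42184) + (1/4)(0.32297) = 0.25798.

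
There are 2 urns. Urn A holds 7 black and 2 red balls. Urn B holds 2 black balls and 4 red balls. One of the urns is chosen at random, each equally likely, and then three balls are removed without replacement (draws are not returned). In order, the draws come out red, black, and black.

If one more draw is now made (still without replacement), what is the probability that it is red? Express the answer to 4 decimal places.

The likelihood of the observed sequence under each hypothesis: P(data | urn A) = (2/9)(7/8)(6/7) = 1/6; P(data | urn B) = (4/6)(2/5)(1/4) = 1/15.
Multiplying each by its prior: 1/2 · 1/6 = 1/12, 1/2 · 1/15 = 1/30; these sum to 7/60.
Normalising, the posterior is P(urn A | data) = 5/7, P(urn B | data) = 2/7.
Averaging over the posterior, P(red next | data) = (1/6)(5/7) + (1)(2/7) = 17/42.

0.4048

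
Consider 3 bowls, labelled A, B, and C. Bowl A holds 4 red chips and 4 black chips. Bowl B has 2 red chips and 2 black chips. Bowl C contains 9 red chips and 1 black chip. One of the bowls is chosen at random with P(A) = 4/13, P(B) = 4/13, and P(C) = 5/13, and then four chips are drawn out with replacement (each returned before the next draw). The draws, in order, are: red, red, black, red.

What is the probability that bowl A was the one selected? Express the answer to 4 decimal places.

0.2892

Compute the likelihood of the observed sequence for each case: P(data | bowl A) = (4/8)(4/8)(4/8)(4/8) = 0.0625; P(data | bowl B) = (2/4)(2/4)(2/4)(2/4) = 0.0625; P(data | bowl C) = (9/10)(9/10)(1/10)(9/10) = 0.0729.
Multiplying each by its prior: 4/13 · 0.0625 = 0.019231, 4/13 · 0.0625 = 0.019231, 5/13 · 0.0729 = 0.028038; summing to 0.0665.
Hence P(bowl A | data) = (0.019231) / (0.0665) = 0.28918.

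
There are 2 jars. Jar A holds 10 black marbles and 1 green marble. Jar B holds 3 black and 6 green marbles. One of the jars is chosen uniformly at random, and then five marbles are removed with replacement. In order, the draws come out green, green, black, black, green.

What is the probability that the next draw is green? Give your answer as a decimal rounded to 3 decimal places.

Under each hypothesis, the probability of the observed sequence is: P(data | jar A) = (1/11)(1/11)(10/11)(10/11)(1/11) = 0.00062092; P(data | jar B) = (6/9)(6/9)(3/9)(3/9)(6/9) = 0.032922.
Weighting by the prior gives 1/2 · 0.00062092 = 0.00031046, 1/2 · 0.032922 = 0.016461; these sum to 0.016771.
Dividing through by the total gives posterior P(jar A | data) = 0.018511, P(jar B | data) = 0.98149.
Averaging over the posterior, P(green next | data) = (1/11)(0.018511) + (2/3)(0.98149) = 0.65601.

0.656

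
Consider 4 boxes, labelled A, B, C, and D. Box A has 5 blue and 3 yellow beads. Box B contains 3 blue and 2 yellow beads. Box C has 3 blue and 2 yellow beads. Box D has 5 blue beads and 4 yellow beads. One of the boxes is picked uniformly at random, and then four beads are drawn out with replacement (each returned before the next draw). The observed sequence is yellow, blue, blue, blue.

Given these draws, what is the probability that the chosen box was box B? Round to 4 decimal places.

Under each hypothesis, the probability of the observed sequence is: P(data | box A) = (3/8)(5/8)(5/8)(5/8) = 0.091553; P(data | box B) = (2/5)(3/5)(3/5)(3/5) = 0.0864; P(data | box C) = (2/5)(3/5)(3/5)(3/5) = 0.0864; P(data | box D) = (4/9)(5/9)(5/9)(5/9) = 0.076208.
Weighting by the prior gives 1/4 · 0.091553 = 0.022888, 1/4 · 0.0864 = 0.0216, 1/4 · 0.0864 = 0.0216, 1/4 · 0.076208 = 0.019052; with total 0.08514.
By Bayes' rule, P(box B | data) = (0.0216) / (0.08514) = 0.2537.

0.2537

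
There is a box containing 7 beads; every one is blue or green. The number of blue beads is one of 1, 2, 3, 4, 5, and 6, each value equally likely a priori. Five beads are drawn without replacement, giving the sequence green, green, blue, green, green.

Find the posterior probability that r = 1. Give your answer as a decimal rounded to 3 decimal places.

The likelihood of the observed sequence under each hypothesis: P(data | r = 1) = (6/7)(5/6)(1/5)(4/4)(3/3) = 1/7; P(data | r = 2) = (5/7)(4/6)(2/5)(3/4)(2/3) = 2/21; P(data | r = 3) = (4/7)(3/6)(3/5)(2/4)(1/3) = 1/35; P(data | r = 4) = (3/7)(2/6)(4/5)(1/4)(0/3) = 0; P(data | r = 5) = (2/7)(1/6)(5/5)(0/4) = 0; P(data | r = 6) = (1/7)(0/6) = 0.
Multiplying each by its prior: 1/6 · 1/7 = 1/42, 1/6 · 2/21 = 1/63, 1/6 · 1/35 = 1/210, 1/6 · 0 = 0, 1/6 · 0 = 0, 1/6 · 0 = 0; with total 2/45.
Therefore the posterior P(r = 1 | data) = (1/42) / (2/45) = 15/28.

0.536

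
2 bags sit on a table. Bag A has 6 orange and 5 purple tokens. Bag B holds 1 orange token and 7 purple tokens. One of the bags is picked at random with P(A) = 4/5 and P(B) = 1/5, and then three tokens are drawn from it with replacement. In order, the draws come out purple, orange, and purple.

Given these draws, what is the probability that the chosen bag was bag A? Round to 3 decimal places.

0.825

Under each hypothesis, the probability of the observed sequence is: P(data | bag A) = (5/11)(6/11)(5/11) = 0.1127; P(data | bag B) = (7/8)(1/8)(7/8) = 0.095703.
The prior-weighted likelihoods are 4/5 · 0.1127 = 0.090158, 1/5 · 0.095703 = 0.019141; with total 0.1093.
Hence P(bag A | data) = (0.090158) / (0.1093) = 0.82488.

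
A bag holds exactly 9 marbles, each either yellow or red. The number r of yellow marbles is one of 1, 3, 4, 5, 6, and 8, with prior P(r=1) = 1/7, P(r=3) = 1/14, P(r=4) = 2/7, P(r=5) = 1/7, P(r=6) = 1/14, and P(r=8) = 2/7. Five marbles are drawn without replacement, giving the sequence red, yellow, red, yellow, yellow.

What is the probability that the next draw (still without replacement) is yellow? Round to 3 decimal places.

0.408

Under each hypothesis, the probability of the observed sequence is: P(data | r = 1) = (8/9)(1/8)(7/7)(0/6) = 0; P(data | r = 3) = (6/9)(3/8)(5/7)(2/6)(1/5) = 0.011905; P(data | r = 4) = (5/9)(4/8)(4/7)(3/6)(2/5) = 0.031746; P(data | r = 5) = (4/9)(5/8)(3/7)(4/6)(3/5) = 0.047619; P(data | r = 6) = (3/9)(6/8)(2/7)(5/6)(4/5) = 0.047619; P(data | r = 8) = (1/9)(8/8)(0/7) = 0.
Weighting by the prior gives 1/7 · 0 = 0, 1/14 · 0.011905 = 0.00085034, 2/7 · 0.031746 = 0.0090703, 1/7 · 0.047619 = 0.0068027, 1/14 · 0.047619 = 0.0034014, 2/7 · 0 = 0; summing to 0.020125.
Dividing through by the total gives posterior P(r = 1 | data) = 0, P(r = 3 | data) = 0.042254, P(r = 4 | data) = 0.4507, P(r = 5 | data) = 0.33803, P(r = 6 | data) = 0.16901, P(r = 8 | data) = 0.
So P(yellow next | data) = Σ P(yellow next | H) P(H | data) = (0)(0.042254) + (1/4)(0.4507) + (1/2)(0.33803) + (3/4)(0.16901) = 0.40845.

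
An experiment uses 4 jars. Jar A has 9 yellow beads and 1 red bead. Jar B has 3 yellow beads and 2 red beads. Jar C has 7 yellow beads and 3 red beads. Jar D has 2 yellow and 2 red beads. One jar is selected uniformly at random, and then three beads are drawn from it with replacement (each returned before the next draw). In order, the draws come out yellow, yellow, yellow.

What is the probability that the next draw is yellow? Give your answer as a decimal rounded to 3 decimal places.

0.770

Compute the likelihood of the observed sequence for each case: P(data | jar A) = (9/10)(9/10)(9/10) = 0.729; P(data | jar B) = (3/5)(3/5)(3/5) = 0.216; P(data | jar C) = (7/10)(7/10)(7/10) = 0.343; P(data | jar D) = (2/4)(2/4)(2/4) = 0.125.
Weighting by the prior gives 1/4 · 0.729 = 0.18225, 1/4 · 0.216 = 0.054, 1/4 · 0.343 = 0.08575, 1/4 · 0.125 = 0.03125; summing to 0.35325.
Normalising, the posterior is P(jar A | data) = 0.51592, P(jar B | data) = 0.15287, P(jar C | data) = 0.24275, P(jar D | data) = 0.088464.
Averaging over the posterior, P(yellow next | data) = (9/10)(0.51592) + (3/5)(0.15287) + (7/10)(0.24275) + (1/2)(0.088464) = 0.77021.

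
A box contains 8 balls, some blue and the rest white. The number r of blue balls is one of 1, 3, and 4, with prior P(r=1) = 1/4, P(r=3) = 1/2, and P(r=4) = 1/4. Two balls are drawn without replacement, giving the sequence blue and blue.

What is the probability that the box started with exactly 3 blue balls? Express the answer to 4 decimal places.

0.5000

The likelihood of the observed sequence under each hypothesis: P(data | r = 1) = (1/8)(0/7) = 0; P(data | r = 3) = (3/8)(2/7) = 3/28; P(data | r = 4) = (4/8)(3/7) = 3/14.
Multiplying each by its prior: 1/4 · 0 = 0, 1/2 · 3/28 = 3/56, 1/4 · 3/14 = 3/56; with total 3/28.
So P(r = 3 | data) = (3/56) / (3/28) = 1/2.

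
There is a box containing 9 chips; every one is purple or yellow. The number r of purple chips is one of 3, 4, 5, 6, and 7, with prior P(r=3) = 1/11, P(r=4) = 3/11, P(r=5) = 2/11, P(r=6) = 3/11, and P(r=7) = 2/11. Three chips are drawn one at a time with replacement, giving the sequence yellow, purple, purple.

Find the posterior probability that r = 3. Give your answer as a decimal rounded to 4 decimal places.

Compute the likelihood of the observed sequence for each case: P(data | r = 3) = (6/9)(3/9)(3/9) = 0.074074; P(data | r = 4) = (5/9)(4/9)(4/9) = 0.10974; P(data | r = 5) = (4/9)(5/9)(5/9) = 0.13717; P(data | r = 6) = (3/9)(6/9)(6/9) = 0.14815; P(data | r = 7) = (2/9)(7/9)(7/9) = 0.13443.
Weighting by the prior gives 1/11 · 0.074074 = 0.006734, 3/11 · 0.10974 = 0.029929, 2/11 · 0.13717 = 0.024941, 3/11 · 0.14815 = 0.040404, 2/11 · 0.13443 = 0.024442; these sum to 0.12645.
Hence P(r = 3 | data) = (0.006734) / (0.12645) = 0.053254.

0.0533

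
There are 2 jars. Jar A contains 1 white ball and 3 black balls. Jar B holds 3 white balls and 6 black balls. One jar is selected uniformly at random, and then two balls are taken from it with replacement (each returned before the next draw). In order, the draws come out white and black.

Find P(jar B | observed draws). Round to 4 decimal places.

0.5424

For each hypothesis, P(data | H) works out to: P(data | jar A) = (1/4)(3/4) = 3/16; P(data | jar B) = (3/9)(6/9) = 2/9.
The prior-weighted likelihoods are 1/2 · 3/16 = 3/32, 1/2 · 2/9 = 1/9; these sum to 59/288.
Therefore the posterior P(jar B | data) = (1/9) / (59/288) = 32/59.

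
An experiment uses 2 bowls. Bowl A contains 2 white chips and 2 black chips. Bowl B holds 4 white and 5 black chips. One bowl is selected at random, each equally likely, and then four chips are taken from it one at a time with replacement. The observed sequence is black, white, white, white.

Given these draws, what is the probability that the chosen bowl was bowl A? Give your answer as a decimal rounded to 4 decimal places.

Compute the likelihood of the observed sequence for each case: P(data | bowl A) = (2/4)(2/4)(2/4)(2/4) = 0.0625; P(data | bowl B) = (5/9)(4/9)(4/9)(4/9) = 0.048773.
The prior-weighted likelihoods are 1/2 · 0.0625 = 0.03125, 1/2 · 0.048773 = 0.024387; these sum to 0.055637.
So P(bowl A | data) = (0.03125) / (0.055637) = 0.56168.

0.5617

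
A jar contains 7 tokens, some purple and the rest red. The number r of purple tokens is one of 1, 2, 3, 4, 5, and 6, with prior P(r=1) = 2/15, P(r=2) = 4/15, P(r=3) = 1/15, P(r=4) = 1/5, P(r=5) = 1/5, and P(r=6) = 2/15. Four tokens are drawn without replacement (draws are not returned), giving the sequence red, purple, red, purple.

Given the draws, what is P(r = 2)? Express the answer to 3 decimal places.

0.282

Under each hypothesis, the probability of the observed sequence is: P(data | r = 1) = (6/7)(1/6)(5/5)(0/4) = 0; P(data | r = 2) = (5/7)(2/6)(4/5)(1/4) = 0.047619; P(data | r = 3) = (4/7)(3/6)(3/5)(2/4) = 0.085714; P(data | r = 4) = (3/7)(4/6)(2/5)(3/4) = 0.085714; P(data | r = 5) = (2/7)(5/6)(1/5)(4/4) = 0.047619; P(data | r = 6) = (1/7)(6/6)(0/5) = 0.
Weighting by the prior gives 2/15 · 0 = 0, 4/15 · 0.047619 = 0.012698, 1/15 · 0.085714 = 0.0057143, 1/5 · 0.085714 = 0.017143, 1/5 · 0.047619 = 0.0095238, 2/15 · 0 = 0; these sum to 0.045079.
Hence P(r = 2 | data) = (0.012698) / (0.045079) = 0.28169.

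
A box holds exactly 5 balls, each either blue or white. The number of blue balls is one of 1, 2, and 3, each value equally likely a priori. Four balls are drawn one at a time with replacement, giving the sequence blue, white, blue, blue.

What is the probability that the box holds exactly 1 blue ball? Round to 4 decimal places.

0.0488

Compute the likelihood of the observed sequence for each case: P(data | r = 1) = (1/5)(4/5)(1/5)(1/5) = 0.0064; P(data | r = 2) = (2/5)(3/5)(2/5)(2/5) = 0.0384; P(data | r = 3) = (3/5)(2/5)(3/5)(3/5) = 0.0864.
Weighting by the prior gives 1/3 · 0.0064 = 0.0021333, 1/3 · 0.0384 = 0.0128, 1/3 · 0.0864 = 0.0288; with total 0.043733.
By Bayes' rule, P(r = 1 | data) = (0.0021333) / (0.043733) = 0.04878.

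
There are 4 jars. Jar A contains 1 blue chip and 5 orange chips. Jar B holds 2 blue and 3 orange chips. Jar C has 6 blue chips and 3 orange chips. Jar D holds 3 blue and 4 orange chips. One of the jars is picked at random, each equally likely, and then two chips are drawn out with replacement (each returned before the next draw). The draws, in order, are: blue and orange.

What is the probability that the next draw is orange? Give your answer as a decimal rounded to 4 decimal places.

0.5600

The likelihood of the observed sequence under each hypothesis: P(data | jar A) = (1/6)(5/6) = 0.13889; P(data | jar B) = (2/5)(3/5) = 0.24; P(data | jar C) = (6/9)(3/9) = 0.22222; P(data | jar D) = (3/7)(4/7) = 0.2449.
Multiplying each by its prior: 1/4 · 0.13889 = 0.034722, 1/4 · 0.24 = 0.06, 1/4 · 0.22222 = 0.055556, 1/4 · 0.2449 = 0.061224; with total 0.2115.
The posterior is then P(jar A | data) = 0.16417, P(jar B | data) = 0.28368, P(jar C | data) = 0.26267, P(jar D | data) = 0.28947.
Averaging over the posterior, P(orange next | data) = (5/6)(0.16417) + (3/5)(0.28368) + (1/3)(0.26267) + (4/7)(0.28947) = 0.55999.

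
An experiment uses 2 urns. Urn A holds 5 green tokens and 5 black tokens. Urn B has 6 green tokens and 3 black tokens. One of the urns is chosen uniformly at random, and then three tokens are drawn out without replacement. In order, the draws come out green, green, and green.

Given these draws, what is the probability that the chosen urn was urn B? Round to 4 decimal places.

0.7407

Compute the likelihood of the observed sequence for each case: P(data | urn A) = (5/10)(4/9)(3/8) = 1/12; P(data | urn B) = (6/9)(5/8)(4/7) = 5/21.
The prior-weighted likelihoods are 1/2 · 1/12 = 1/24, 1/2 · 5/21 = 5/42; these sum to 9/56.
Hence P(urn B | data) = (5/42) / (9/56) = 20/27.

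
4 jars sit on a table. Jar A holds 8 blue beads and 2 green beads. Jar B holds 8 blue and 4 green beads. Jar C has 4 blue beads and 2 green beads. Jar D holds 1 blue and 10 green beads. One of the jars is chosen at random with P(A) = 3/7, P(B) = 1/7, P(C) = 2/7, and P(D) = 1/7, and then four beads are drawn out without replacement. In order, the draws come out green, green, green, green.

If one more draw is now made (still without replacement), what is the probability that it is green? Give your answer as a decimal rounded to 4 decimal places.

Under each hypothesis, the probability of the observed sequence is: P(data | jar A) = (2/10)(1/9)(0/8) = 0; P(data | jar B) = (4/12)(3/11)(2/10)(1/9) = 0.0020202; P(data | jar C) = (2/6)(1/5)(0/4) = 0; P(data | jar D) = (10/11)(9/10)(8/9)(7/8) = 0.63636.
The prior-weighted likelihoods are 3/7 · 0 = 0, 1/7 · 0.0020202 = 0.0002886, 2/7 · 0 = 0, 1/7 · 0.63636 = 0.090909; with total 0.091198.
Dividing through by the total gives posterior P(jar A | data) = 0, P(jar B | data) = 0.0031646, P(jar C | data) = 0, P(jar D | data) = 0.99684.
Averaging over the posterior, P(green next | data) = (0)(0.0031646) + (6/7)(0.99684) = 0.85443.

0.8544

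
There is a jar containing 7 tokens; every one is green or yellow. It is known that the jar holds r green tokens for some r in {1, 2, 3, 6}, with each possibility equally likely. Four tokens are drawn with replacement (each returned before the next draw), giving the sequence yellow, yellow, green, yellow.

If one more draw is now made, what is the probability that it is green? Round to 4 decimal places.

For each hypothesis, P(data | H) works out to: P(data | r = 1) = (6/7)(6/7)(1/7)(6/7) = 0.089963; P(data | r = 2) = (5/7)(5/7)(2/7)(5/7) = 0.10412; P(data | r = 3) = (4/7)(4/7)(3/7)(4/7) = 0.079967; P(data | r = 6) = (1/7)(1/7)(6/7)(1/7) = 0.002499.
Weighting by the prior gives 1/4 · 0.089963 = 0.022491, 1/4 · 0.10412 = 0.026031, 1/4 · 0.079967 = 0.019992, 1/4 · 0.002499 = 0.00062474; these sum to 0.069138.
The posterior is then P(r = 1 | data) = 0.3253, P(r = 2 | data) = 0.37651, P(r = 3 | data) = 0.28916, P(r = 6 | data) = 0.0090361.
So P(green next | data) = Σ P(green next | H) P(H | data) = (1/7)(0.3253) + (2/7)(0.37651) + (3/7)(0.28916) + (6/7)(0.0090361) = 0.28571.

0.2857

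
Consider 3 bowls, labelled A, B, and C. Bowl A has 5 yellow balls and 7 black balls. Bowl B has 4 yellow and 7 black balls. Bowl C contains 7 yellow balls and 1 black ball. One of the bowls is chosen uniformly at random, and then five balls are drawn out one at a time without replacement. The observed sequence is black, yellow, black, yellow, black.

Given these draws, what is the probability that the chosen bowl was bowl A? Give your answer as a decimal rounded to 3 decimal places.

0.493

The likelihood of the observed sequence under each hypothesis: P(data | bowl A) = (7/12)(5/11)(6/10)(4/9)(5/8) = 0.044192; P(data | bowl B) = (7/11)(4/10)(6/9)(3/8)(5/7) = 0.045455; P(data | bowl C) = (1/8)(7/7)(0/6) = 0.
Weighting by the prior gives 1/3 · 0.044192 = 0.014731, 1/3 · 0.045455 = 0.015152, 1/3 · 0 = 0; these sum to 0.029882.
Hence P(bowl A | data) = (0.014731) / (0.029882) = 0.49296.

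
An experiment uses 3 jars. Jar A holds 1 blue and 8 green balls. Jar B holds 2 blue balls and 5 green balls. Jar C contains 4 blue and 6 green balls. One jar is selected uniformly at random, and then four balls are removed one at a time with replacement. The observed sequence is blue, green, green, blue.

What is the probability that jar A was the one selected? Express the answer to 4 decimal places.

0.0895

For each hypothesis, P(data | H) works out to: P(data | jar A) = (1/9)(8/9)(8/9)(1/9) = 0.0097546; P(data | jar B) = (2/7)(5/7)(5/7)(2/7) = 0.041649; P(data | jar C) = (4/10)(6/10)(6/10)(4/10) = 0.0576.
Multiplying each by its prior: 1/3 · 0.0097546 = 0.0032515, 1/3 · 0.041649 = 0.013883, 1/3 · 0.0576 = 0.0192; summing to 0.036335.
By Bayes' rule, P(jar A | data) = (0.0032515) / (0.036335) = 0.089489.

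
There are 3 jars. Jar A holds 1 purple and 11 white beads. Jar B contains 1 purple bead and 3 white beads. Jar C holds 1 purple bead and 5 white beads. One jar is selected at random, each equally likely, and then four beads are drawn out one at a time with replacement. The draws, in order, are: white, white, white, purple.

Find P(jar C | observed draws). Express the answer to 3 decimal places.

Under each hypothesis, the probability of the observed sequence is: P(data | jar A) = (11/12)(11/12)(11/12)(1/12) = 0.064188; P(data | jar B) = (3/4)(3/4)(3/4)(1/4) = 0.10547; P(data | jar C) = (5/6)(5/6)(5/6)(1/6) = 0.096451.
Multiplying each by its prior: 1/3 · 0.064188 = 0.021396, 1/3 · 0.10547 = 0.035156, 1/3 · 0.096451 = 0.03215; summing to 0.088702.
By Bayes' rule, P(jar C | data) = (0.03215) / (0.088702) = 0.36245.

0.362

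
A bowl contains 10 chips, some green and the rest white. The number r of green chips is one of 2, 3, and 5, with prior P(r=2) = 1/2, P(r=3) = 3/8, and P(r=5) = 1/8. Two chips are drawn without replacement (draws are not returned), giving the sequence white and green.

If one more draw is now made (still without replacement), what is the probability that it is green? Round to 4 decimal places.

Under each hypothesis, the probability of the observed sequence is: P(data | r = 2) = (8/10)(2/9) = 8/45; P(data | r = 3) = (7/10)(3/9) = 7/30; P(data | r = 5) = (5/10)(5/9) = 5/18.
Multiplying each by its prior: 1/2 · 8/45 = 4/45, 3/8 · 7/30 = 7/80, 1/8 · 5/18 = 5/144; with total 19/90.
Dividing through by the total gives posterior P(r = 2 | data) = 8/19, P(r = 3 | data) = 63/152, P(r = 5 | data) = 25/152.
Averaging over the posterior, P(green next | data) = (1/8)(8/19) + (1/4)(63/152) + (1/2)(25/152) = 145/608.

0.2385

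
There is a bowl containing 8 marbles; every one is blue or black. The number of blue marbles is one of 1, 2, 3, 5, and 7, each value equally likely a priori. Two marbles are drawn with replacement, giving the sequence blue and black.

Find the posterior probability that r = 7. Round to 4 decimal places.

Compute the likelihood of the observed sequence for each case: P(data | r = 1) = (1/8)(7/8) = 7/64; P(data | r = 2) = (2/8)(6/8) = 3/16; P(data | r = 3) = (3/8)(5/8) = 15/64; P(data | r = 5) = (5/8)(3/8) = 15/64; P(data | r = 7) = (7/8)(1/8) = 7/64.
Multiplying each by its prior: 1/5 · 7/64 = 7/320, 1/5 · 3/16 = 3/80, 1/5 · 15/64 = 3/64, 1/5 · 15/64 = 3/64, 1/5 · 7/64 = 7/320; with total 7/40.
So P(r = 7 | data) = (7/320) / (7/40) = 1/8.

0.1250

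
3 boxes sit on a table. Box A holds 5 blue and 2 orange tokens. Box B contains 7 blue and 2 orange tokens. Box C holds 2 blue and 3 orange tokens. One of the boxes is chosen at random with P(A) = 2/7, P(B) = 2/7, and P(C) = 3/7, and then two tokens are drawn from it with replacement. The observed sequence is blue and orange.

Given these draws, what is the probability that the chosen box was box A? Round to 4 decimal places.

Under each hypothesis, the probability of the observed sequence is: P(data | box A) = (5/7)(2/7) = 0.20408; P(data | box B) = (7/9)(2/9) = 0.17284; P(data | box C) = (2/5)(3/5) = 0.24.
Multiplying each by its prior: 2/7 · 0.20408 = 0.058309, 2/7 · 0.17284 = 0.049383, 3/7 · 0.24 = 0.10286; these sum to 0.21055.
So P(box A | data) = (0.058309) / (0.21055) = 0.27694.

0.2769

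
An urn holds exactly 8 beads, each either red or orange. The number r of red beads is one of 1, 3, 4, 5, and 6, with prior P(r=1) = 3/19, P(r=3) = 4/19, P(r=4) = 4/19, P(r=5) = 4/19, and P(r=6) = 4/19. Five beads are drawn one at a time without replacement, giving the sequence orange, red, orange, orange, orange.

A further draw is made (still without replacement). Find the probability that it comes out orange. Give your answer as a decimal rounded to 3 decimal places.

The likelihood of the observed sequence under each hypothesis: P(data | r = 1) = (7/8)(1/7)(6/6)(5/5)(4/4) = 0.125; P(data | r = 3) = (5/8)(3/7)(4/6)(3/5)(2/4) = 0.053571; P(data | r = 4) = (4/8)(4/7)(3/6)(2/5)(1/4) = 0.014286; P(data | r = 5) = (3/8)(5/7)(2/6)(1/5)(0/4) = 0; P(data | r = 6) = (2/8)(6/7)(1/6)(0/5) = 0.
Multiplying each by its prior: 3/19 · 0.125 = 0.019737, 4/19 · 0.053571 = 0.011278, 4/19 · 0.014286 = 0.0030075, 4/19 · 0 = 0, 4/19 · 0 = 0; with total 0.034023.
Normalising, the posterior is P(r = 1 | data) = 0.58011, P(r = 3 | data) = 0.33149, P(r = 4 | data) = 0.088398, P(r = 5 | data) = 0, P(r = 6 | data) = 0.
Averaging over the posterior, P(orange next | data) = (1)(0.58011) + (1/3)(0.33149) + (0)(0.088398) = 0.69061.

0.691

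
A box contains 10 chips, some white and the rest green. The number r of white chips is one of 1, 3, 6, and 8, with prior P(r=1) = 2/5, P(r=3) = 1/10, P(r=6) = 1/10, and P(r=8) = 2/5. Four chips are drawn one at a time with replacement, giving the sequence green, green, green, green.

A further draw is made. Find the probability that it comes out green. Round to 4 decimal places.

The likelihood of the observed sequence under each hypothesis: P(data | r = 1) = (9/10)(9/10)(9/10)(9/10) = 0.6561; P(data | r = 3) = (7/10)(7/10)(7/10)(7/10) = 0.2401; P(data | r = 6) = (4/10)(4/10)(4/10)(4/10) = 0.0256; P(data | r = 8) = (2/10)(2/10)(2/10)(2/10) = 0.0016.
Multiplying each by its prior: 2/5 · 0.6561 = 0.26244, 1/10 · 0.2401 = 0.02401, 1/10 · 0.0256 = 0.00256, 2/5 · 0.0016 = 0.00064; with total 0.28965.
Dividing through by the total gives posterior P(r = 1 | data) = 0.90606, P(r = 3 | data) = 0.082893, P(r = 6 | data) = 0.0088383, P(r = 8 | data) = 0.0022096.
The predictive probability is P(green next | data) = (9/10)(0.90606) + (7/10)(0.082893) + (2/5)(0.0088383) + (1/5)(0.0022096) = 0.87746.

0.8775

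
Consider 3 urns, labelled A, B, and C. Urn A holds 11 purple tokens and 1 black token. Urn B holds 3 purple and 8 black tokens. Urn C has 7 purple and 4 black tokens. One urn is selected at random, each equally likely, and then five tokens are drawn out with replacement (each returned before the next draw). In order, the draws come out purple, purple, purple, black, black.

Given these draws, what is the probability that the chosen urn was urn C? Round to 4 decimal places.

0.6794

Under each hypothesis, the probability of the observed sequence is: P(data | urn A) = (11/12)(11/12)(11/12)(1/12)(1/12) = 0.005349; P(data | urn B) = (3/11)(3/11)(3/11)(8/11)(8/11) = 0.01073; P(data | urn C) = (7/11)(7/11)(7/11)(4/11)(4/11) = 0.034076.
The prior-weighted likelihoods are 1/3 · 0.005349 = 0.001783, 1/3 · 0.01073 = 0.0035765, 1/3 · 0.034076 = 0.011359; summing to 0.016718.
So P(urn C | data) = (0.011359) / (0.016718) = 0.67942.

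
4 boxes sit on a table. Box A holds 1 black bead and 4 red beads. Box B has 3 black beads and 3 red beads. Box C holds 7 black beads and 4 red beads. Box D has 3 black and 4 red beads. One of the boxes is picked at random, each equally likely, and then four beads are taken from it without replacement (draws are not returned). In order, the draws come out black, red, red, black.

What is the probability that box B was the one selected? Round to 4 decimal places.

0.4010

Compute the likelihood of the observed sequence for each case: P(data | box A) = (1/5)(4/4)(3/3)(0/2) = 0; P(data | box B) = (3/6)(3/5)(2/4)(2/3) = 1/10; P(data | box C) = (7/11)(4/10)(3/9)(6/8) = 7/110; P(data | box D) = (3/7)(4/6)(3/5)(2/4) = 3/35.
The prior-weighted likelihoods are 1/4 · 0 = 0, 1/4 · 1/10 = 1/40, 1/4 · 7/110 = 7/440, 1/4 · 3/35 = 3/140; these sum to 24/385.
Hence P(box B | data) = (1/40) / (24/385) = 77/192.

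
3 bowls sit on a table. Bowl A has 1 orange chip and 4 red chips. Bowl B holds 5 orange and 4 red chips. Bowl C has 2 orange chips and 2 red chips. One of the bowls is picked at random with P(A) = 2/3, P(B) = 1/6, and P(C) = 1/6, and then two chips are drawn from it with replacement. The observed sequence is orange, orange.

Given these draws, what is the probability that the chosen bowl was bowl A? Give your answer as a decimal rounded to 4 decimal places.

0.2226

Compute the likelihood of the observed sequence for each case: P(data | bowl A) = (1/5)(1/5) = 0.04; P(data | bowl B) = (5/9)(5/9) = 0.30864; P(data | bowl C) = (2/4)(2/4) = 0.25.
Weighting by the prior gives 2/3 · 0.04 = 0.026667, 1/6 · 0.30864 = 0.05144, 1/6 · 0.25 = 0.041667; summing to 0.11977.
So P(bowl A | data) = (0.026667) / (0.11977) = 0.22264.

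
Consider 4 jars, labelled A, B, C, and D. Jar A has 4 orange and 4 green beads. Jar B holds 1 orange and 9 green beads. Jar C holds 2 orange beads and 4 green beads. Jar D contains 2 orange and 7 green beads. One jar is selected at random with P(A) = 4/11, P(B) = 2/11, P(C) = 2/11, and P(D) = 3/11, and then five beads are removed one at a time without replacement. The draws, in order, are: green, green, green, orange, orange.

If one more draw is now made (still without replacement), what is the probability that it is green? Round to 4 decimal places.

The likelihood of the observed sequence under each hypothesis: P(data | jar A) = (4/8)(3/7)(2/6)(4/5)(3/4) = 0.042857; P(data | jar B) = (9/10)(8/9)(7/8)(1/7)(0/6) = 0; P(data | jar C) = (4/6)(3/5)(2/4)(2/3)(1/2) = 0.066667; P(data | jar D) = (7/9)(6/8)(5/7)(2/6)(1/5) = 0.027778.
The prior-weighted likelihoods are 4/11 · 0.042857 = 0.015584, 2/11 · 0 = 0, 2/11 · 0.066667 = 0.012121, 3/11 · 0.027778 = 0.0075758; these sum to 0.035281.
Normalising, the posterior is P(jar A | data) = 0.44172, P(jar B | data) = 0, P(jar C | data) = 0.34356, P(jar D | data) = 0.21472.
So P(green next | data) = Σ P(green next | H) P(H | data) = (1/3)(0.44172) + (1)(0.34356) + (1)(0.21472) = 0.70552.

0.7055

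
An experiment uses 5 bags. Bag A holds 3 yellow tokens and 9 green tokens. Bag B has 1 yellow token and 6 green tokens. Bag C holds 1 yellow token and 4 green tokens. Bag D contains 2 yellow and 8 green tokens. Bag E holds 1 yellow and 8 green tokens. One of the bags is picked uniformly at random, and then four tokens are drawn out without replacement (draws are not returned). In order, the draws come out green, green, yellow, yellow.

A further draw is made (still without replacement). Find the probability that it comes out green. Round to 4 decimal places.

0.9224

Under each hypothesis, the probability of the observed sequence is: P(data | bag A) = (9/12)(8/11)(3/10)(2/9) = 0.036364; P(data | bag B) = (6/7)(5/6)(1/5)(0/4) = 0; P(data | bag C) = (4/5)(3/4)(1/3)(0/2) = 0; P(data | bag D) = (8/10)(7/9)(2/8)(1/7) = 0.022222; P(data | bag E) = (8/9)(7/8)(1/7)(0/6) = 0.
The prior-weighted likelihoods are 1/5 · 0.036364 = 0.0072727, 1/5 · 0 = 0, 1/5 · 0 = 0, 1/5 · 0.022222 = 0.0044444, 1/5 · 0 = 0; summing to 0.011717.
Dividing through by the total gives posterior P(bag A | data) = 0.62069, P(bag B | data) = 0, P(bag C | data) = 0, P(bag D | data) = 0.37931, P(bag E | data) = 0.
So P(green next | data) = Σ P(green next | H) P(H | data) = (7/8)(0.62069) + (1)(0.37931) = 0.92241.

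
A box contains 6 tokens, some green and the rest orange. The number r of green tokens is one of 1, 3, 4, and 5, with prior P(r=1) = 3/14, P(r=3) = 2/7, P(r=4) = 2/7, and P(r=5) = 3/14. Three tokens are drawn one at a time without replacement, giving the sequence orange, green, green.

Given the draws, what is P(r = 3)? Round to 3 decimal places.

0.316

The likelihood of the observed sequence under each hypothesis: P(data | r = 1) = (5/6)(1/5)(0/4) = 0; P(data | r = 3) = (3/6)(3/5)(2/4) = 3/20; P(data | r = 4) = (2/6)(4/5)(3/4) = 1/5; P(data | r = 5) = (1/6)(5/5)(4/4) = 1/6.
Weighting by the prior gives 3/14 · 0 = 0, 2/7 · 3/20 = 3/70, 2/7 · 1/5 = 2/35, 3/14 · 1/6 = 1/28; summing to 19/140.
Hence P(r = 3 | data) = (3/70) / (19/140) = 6/19.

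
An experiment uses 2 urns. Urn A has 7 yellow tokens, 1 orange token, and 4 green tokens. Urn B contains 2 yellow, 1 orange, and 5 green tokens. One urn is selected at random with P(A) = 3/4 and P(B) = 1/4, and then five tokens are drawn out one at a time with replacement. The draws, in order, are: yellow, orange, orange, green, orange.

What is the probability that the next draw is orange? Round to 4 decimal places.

0.1031

Compute the likelihood of the observed sequence for each case: P(data | urn A) = (7/12)(1/12)(1/12)(4/12)(1/12) = 0.00011253; P(data | urn B) = (2/8)(1/8)(1/8)(5/8)(1/8) = 0.00030518.
Multiplying each by its prior: 3/4 · 0.00011253 = 8.4394e-05, 1/4 · 0.00030518 = 7.6294e-05; with total 0.00016069.
Dividing through by the total gives posterior P(urn A | data) = 0.52521, P(urn B | data) = 0.47479.
So P(orange next | data) = Σ P(orange next | H) P(H | data) = (1/12)(0.52521) + (1/8)(0.47479) = 0.10312.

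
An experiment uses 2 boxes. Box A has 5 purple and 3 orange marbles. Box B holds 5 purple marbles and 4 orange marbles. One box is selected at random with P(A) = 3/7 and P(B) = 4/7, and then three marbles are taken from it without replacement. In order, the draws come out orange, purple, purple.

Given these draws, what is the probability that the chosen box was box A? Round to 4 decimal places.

Compute the likelihood of the observed sequence for each case: P(data | box A) = (3/8)(5/7)(4/6) = 0.17857; P(data | box B) = (4/9)(5/8)(4/7) = 0.15873.
The prior-weighted likelihoods are 3/7 · 0.17857 = 0.076531, 4/7 · 0.15873 = 0.090703; with total 0.16723.
Hence P(box A | data) = (0.076531) / (0.16723) = 0.45763.

0.4576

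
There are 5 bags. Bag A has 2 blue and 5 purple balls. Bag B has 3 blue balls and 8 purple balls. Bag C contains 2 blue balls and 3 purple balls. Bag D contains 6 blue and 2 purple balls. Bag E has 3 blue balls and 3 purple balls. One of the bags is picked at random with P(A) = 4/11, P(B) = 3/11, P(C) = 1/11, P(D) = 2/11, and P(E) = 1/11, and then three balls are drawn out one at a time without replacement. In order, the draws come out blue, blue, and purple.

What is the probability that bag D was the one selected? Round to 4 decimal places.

0.3787

Compute the likelihood of the observed sequence for each case: P(data | bag A) = (2/7)(1/6)(5/5) = 0.047619; P(data | bag B) = (3/11)(2/10)(8/9) = 0.048485; P(data | bag C) = (2/5)(1/4)(3/3) = 0.1; P(data | bag D) = (6/8)(5/7)(2/6) = 0.17857; P(data | bag E) = (3/6)(2/5)(3/4) = 0.15.
The prior-weighted likelihoods are 4/11 · 0.047619 = 0.017316, 3/11 · 0.048485 = 0.013223, 1/11 · 0.1 = 0.0090909, 2/11 · 0.17857 = 0.032468, 1/11 · 0.15 = 0.013636; these sum to 0.085734.
So P(bag D | data) = (0.032468) / (0.085734) = 0.3787.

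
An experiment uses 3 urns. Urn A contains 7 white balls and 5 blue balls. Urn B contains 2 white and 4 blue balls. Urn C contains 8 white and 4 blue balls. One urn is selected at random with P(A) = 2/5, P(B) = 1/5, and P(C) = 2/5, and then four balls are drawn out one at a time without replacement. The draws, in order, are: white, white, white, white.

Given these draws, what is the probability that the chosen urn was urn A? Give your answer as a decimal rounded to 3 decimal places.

Compute the likelihood of the observed sequence for each case: P(data | urn A) = (7/12)(6/11)(5/10)(4/9) = 7/99; P(data | urn B) = (2/6)(1/5)(0/4) = 0; P(data | urn C) = (8/12)(7/11)(6/10)(5/9) = 14/99.
Weighting by the prior gives 2/5 · 7/99 = 14/495, 1/5 · 0 = 0, 2/5 · 14/99 = 28/495; summing to 14/165.
So P(urn A | data) = (14/495) / (14/165) = 1/3.

0.333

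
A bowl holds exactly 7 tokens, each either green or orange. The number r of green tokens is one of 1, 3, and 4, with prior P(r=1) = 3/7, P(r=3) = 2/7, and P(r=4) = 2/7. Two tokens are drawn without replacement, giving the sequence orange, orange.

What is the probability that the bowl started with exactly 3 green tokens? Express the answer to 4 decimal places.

0.1905

Compute the likelihood of the observed sequence for each case: P(data | r = 1) = (6/7)(5/6) = 5/7; P(data | r = 3) = (4/7)(3/6) = 2/7; P(data | r = 4) = (3/7)(2/6) = 1/7.
The prior-weighted likelihoods are 3/7 · 5/7 = 15/49, 2/7 · 2/7 = 4/49, 2/7 · 1/7 = 2/49; with total 3/7.
Therefore the posterior P(r = 3 | data) = (4/49) / (3/7) = 4/21.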